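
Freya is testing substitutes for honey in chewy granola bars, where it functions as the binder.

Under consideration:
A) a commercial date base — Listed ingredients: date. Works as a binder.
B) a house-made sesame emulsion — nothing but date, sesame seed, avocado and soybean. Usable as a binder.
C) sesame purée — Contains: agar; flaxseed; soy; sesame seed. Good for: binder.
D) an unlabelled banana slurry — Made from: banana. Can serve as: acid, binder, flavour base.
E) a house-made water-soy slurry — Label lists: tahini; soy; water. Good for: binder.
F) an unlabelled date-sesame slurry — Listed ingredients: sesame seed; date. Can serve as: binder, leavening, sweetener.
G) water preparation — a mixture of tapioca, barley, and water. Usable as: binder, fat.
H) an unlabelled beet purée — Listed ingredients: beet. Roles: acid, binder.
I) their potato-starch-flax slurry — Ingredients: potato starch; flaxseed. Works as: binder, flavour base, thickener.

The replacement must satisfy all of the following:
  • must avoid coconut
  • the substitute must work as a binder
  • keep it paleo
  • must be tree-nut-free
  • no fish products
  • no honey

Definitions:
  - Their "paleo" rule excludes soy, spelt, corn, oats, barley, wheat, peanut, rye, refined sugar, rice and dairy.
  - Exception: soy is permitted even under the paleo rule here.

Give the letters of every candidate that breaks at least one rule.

A: paleo, no tree nuts — valid
B: soy is permitted under the paleo carve-out; nothing else excluded — valid
C: soy is permitted under the paleo carve-out; nothing else excluded — keep
D: only banana; none excluded — OK
E: soy is permitted under the paleo carve-out; nothing else excluded — valid
F: all constraints satisfied — keep
G: has barley, so not paleo — reject
H: only beet; none excluded — keep
I: only potato starch and flaxseed; none excluded — valid

G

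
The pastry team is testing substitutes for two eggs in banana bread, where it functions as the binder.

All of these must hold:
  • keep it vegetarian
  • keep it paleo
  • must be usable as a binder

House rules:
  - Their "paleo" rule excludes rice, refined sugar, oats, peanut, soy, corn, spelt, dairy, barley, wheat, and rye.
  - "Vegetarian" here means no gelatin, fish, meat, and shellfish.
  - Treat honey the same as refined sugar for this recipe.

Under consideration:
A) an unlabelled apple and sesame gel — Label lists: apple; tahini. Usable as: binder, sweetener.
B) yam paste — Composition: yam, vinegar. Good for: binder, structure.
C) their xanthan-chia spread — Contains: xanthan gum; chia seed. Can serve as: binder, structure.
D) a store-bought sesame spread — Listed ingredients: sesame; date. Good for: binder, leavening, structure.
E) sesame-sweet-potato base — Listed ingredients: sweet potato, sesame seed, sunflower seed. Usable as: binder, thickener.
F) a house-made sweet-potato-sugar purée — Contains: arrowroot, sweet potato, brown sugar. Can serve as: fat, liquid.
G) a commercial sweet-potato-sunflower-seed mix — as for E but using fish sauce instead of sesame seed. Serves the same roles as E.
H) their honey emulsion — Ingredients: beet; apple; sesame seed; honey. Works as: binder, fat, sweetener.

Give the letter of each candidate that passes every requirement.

A: paleo, vegetarian — keep
B: all constraints satisfied — keep
C: every rule checks out — keep
D: only sesame and date; none excluded — valid
E: nothing on the exclusion list — valid
F: not usable as a binder; has brown sugar, so not paleo — no
G: has fish sauce, so not vegetarian — out
H: has honey, so not paleo — reject

A, B, C, D, E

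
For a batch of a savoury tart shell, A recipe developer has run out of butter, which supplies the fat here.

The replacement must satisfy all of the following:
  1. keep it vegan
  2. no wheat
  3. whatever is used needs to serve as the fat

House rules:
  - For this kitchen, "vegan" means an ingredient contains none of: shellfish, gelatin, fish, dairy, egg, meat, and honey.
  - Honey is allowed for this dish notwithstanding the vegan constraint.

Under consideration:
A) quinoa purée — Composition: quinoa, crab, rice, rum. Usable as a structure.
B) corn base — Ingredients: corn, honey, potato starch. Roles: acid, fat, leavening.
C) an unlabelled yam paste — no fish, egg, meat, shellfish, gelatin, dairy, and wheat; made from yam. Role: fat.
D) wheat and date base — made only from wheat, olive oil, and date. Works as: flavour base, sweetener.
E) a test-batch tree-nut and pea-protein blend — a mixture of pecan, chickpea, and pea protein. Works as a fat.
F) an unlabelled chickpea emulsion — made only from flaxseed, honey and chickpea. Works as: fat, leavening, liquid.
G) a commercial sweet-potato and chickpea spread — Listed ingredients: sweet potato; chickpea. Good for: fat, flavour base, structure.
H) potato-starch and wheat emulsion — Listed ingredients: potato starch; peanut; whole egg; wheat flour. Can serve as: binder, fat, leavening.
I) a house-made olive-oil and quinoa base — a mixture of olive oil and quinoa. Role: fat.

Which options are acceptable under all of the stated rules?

B, C, E, F, G, I

A: not usable as a fat; has crab, so not vegan — out
B: honey is permitted under the vegan carve-out; nothing else excluded — valid
C: no wheat, vegan — valid
D: not usable as a fat; has wheat, so not wheat-free — out
E: every rule checks out — OK
F: honey is permitted under the vegan carve-out; nothing else excluded — keep
G: every rule checks out — OK
H: has whole egg, so not vegan; has wheat flour, so not wheat-free — out
I: vegan, no wheat — OK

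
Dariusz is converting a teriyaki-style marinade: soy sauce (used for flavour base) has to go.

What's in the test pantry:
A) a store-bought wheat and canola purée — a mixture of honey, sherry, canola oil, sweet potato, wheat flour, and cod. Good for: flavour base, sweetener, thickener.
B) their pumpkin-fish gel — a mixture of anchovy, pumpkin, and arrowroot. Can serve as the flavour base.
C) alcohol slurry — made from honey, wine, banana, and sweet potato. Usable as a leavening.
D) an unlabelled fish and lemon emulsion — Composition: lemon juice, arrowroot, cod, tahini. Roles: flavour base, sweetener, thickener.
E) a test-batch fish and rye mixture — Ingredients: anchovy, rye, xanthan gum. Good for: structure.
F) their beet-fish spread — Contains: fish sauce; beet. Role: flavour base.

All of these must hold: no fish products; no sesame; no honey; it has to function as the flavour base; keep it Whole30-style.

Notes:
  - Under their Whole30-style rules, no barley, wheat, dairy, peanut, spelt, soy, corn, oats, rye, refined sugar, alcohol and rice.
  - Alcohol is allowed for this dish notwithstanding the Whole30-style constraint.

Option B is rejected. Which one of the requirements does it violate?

fish-free

usable as a flavour base: satisfied
Whole30-style: satisfied
fish-free: has anchovy — fails
honey-free: satisfied
sesame-free: satisfied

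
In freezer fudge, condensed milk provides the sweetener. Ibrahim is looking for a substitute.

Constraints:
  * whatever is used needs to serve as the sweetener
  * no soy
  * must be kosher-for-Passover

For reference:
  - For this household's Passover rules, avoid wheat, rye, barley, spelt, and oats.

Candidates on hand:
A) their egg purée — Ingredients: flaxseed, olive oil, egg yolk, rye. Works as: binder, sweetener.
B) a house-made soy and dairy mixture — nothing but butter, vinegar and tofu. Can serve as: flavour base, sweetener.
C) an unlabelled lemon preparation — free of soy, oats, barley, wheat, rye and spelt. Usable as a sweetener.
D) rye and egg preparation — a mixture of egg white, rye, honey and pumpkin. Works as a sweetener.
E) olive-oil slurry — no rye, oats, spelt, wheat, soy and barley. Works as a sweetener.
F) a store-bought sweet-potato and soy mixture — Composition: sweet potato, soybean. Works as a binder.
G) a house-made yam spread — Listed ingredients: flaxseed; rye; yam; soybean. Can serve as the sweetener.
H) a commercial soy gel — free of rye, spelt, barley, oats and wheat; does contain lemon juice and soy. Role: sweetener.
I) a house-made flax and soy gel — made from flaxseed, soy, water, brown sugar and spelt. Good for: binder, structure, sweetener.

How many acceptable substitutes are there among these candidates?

A: has rye, so not kosher-for-Passover — no
B: has tofu, so not soy-free — reject
C: every rule checks out — valid
D: has rye, so not kosher-for-Passover — no
E: works as a sweetener, no soy, kosher-for-Passover — OK
F: not usable as a sweetener; has soybean, so not soy-free — no
G: has rye, so not kosher-for-Passover; has soybean, so not soy-free — reject
H: has soy, so not soy-free — no
I: has spelt, so not kosher-for-Passover; has soy, so not soy-free — out

2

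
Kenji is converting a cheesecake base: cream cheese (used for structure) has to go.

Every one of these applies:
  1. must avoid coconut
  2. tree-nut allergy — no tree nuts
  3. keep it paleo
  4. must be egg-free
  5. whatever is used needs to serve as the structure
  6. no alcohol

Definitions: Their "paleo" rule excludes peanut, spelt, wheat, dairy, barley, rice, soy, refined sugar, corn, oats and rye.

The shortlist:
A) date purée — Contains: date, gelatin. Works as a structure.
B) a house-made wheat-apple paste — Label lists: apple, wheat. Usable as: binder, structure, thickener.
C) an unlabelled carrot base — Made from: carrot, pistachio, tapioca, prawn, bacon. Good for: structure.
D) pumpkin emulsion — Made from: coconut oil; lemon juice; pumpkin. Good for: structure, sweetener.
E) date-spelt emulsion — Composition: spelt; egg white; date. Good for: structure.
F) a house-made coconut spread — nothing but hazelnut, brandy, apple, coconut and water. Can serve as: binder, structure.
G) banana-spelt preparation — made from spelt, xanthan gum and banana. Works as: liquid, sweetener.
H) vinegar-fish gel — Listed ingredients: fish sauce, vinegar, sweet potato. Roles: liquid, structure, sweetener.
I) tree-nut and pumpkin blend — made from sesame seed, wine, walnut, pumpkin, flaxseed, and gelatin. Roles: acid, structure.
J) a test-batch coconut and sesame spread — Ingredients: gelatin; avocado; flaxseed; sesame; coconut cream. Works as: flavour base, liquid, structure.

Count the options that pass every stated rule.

A: only gelatin and date; none excluded — keep
B: has wheat, so not paleo — reject
C: has pistachio, so not tree-nut-free — reject
D: has coconut oil, so not coconut-free — reject
E: has spelt, so not paleo; has egg white, so not egg-free — reject
F: has hazelnut, so not tree-nut-free; has coconut, so not coconut-free (and 1 more) — reject
G: not usable as a structure; has spelt, so not paleo — reject
H: works as a structure, no alcohol, no egg — valid
I: has walnut, so not tree-nut-free; has wine, so not alcohol-free — no
J: has coconut cream, so not coconut-free — reject

2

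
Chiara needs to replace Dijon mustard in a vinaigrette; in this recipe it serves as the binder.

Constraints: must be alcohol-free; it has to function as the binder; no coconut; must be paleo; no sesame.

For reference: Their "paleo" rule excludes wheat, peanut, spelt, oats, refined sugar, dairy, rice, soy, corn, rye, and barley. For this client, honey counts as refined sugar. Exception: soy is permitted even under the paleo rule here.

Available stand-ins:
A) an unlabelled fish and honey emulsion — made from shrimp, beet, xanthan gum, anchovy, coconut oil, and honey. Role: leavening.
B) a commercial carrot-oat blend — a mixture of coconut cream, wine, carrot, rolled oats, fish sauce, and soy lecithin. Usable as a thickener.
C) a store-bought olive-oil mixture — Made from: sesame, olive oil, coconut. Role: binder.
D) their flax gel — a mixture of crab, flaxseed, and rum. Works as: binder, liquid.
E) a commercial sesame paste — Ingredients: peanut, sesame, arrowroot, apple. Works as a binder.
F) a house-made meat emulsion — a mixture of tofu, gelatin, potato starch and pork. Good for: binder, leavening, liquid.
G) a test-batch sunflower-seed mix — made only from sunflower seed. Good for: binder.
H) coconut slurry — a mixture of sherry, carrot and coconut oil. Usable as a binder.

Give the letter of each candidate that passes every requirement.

A: not usable as a binder; has honey, so not paleo (and 1 more) — out
B: not usable as a binder; has rolled oats, so not paleo (and 2 more) — no
C: has coconut, so not coconut-free; has sesame, so not sesame-free — reject
D: has rum, so not alcohol-free — reject
E: has peanut, so not paleo; has sesame, so not sesame-free — reject
F: soy is permitted under the paleo carve-out; nothing else excluded — keep
G: only sunflower seed; none excluded — valid
H: has coconut oil, so not coconut-free; has sherry, so not alcohol-free — out

F, G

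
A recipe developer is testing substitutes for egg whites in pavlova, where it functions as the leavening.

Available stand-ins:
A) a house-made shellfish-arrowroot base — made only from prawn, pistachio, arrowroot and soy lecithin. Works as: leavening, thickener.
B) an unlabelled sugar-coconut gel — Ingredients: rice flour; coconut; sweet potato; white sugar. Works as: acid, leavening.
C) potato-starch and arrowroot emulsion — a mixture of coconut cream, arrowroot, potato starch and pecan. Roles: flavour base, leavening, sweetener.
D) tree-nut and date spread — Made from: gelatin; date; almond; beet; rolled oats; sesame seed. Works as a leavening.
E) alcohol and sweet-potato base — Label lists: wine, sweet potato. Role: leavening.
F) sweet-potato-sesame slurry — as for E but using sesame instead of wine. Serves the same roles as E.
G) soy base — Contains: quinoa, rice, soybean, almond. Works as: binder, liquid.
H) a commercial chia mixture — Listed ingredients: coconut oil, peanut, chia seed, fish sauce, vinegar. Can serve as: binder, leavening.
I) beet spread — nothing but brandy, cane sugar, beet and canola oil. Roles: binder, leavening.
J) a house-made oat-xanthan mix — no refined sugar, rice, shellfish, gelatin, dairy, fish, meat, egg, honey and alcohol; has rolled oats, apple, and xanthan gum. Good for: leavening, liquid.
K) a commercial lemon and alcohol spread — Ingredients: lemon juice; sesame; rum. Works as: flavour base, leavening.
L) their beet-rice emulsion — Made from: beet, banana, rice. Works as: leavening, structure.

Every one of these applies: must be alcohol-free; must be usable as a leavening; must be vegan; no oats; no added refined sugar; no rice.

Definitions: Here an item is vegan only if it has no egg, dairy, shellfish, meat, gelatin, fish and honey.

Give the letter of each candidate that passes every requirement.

C, F

A: has prawn, so not vegan — no
B: has white sugar, so not no-added-sugar; has rice flour, so not rice-free — no
C: no refined sugar, no rice — keep
D: has gelatin, so not vegan; has rolled oats, so not oat-free — no
E: has wine, so not alcohol-free — reject
F: works as a leavening, no refined sugar, vegan — keep
G: not usable as a leavening; has rice, so not rice-free — out
H: has fish sauce, so not vegan — reject
I: has cane sugar, so not no-added-sugar; has brandy, so not alcohol-free — no
J: has rolled oats, so not oat-free — out
K: has rum, so not alcohol-free — reject
L: has rice, so not rice-free — reject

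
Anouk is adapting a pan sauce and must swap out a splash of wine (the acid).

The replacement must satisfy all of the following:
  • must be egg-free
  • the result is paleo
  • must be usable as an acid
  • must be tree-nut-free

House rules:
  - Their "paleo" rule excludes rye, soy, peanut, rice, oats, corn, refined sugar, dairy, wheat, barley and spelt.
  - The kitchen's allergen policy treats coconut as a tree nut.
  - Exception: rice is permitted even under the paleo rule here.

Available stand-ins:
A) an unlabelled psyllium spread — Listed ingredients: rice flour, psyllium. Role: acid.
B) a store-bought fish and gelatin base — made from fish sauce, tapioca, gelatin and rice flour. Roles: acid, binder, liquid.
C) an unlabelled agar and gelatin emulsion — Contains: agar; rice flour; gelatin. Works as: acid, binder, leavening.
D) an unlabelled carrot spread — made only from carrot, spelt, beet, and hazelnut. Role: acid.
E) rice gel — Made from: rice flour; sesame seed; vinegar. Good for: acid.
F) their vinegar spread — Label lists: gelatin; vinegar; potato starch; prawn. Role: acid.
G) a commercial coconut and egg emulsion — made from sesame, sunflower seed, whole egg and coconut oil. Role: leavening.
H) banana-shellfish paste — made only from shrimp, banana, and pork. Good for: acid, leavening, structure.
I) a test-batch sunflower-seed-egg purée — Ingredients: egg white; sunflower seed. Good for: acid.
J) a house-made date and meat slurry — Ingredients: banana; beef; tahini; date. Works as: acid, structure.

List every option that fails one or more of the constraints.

A: rice is permitted under the paleo carve-out; nothing else excluded — valid
B: rice is permitted under the paleo carve-out; nothing else excluded — valid
C: rice is permitted under the paleo carve-out; nothing else excluded — OK
D: has spelt, so not paleo; has hazelnut, so not tree-nut-free — out
E: rice is permitted under the paleo carve-out; nothing else excluded — OK
F: gelatin and prawn etc. — none of it excluded — keep
G: not usable as an acid; has coconut oil, so not tree-nut-free (and 1 more) — no
H: nothing on the exclusion list — valid
I: has egg white, so not egg-free — no
J: beef and tahini etc. — none of it excluded — valid

D, G, I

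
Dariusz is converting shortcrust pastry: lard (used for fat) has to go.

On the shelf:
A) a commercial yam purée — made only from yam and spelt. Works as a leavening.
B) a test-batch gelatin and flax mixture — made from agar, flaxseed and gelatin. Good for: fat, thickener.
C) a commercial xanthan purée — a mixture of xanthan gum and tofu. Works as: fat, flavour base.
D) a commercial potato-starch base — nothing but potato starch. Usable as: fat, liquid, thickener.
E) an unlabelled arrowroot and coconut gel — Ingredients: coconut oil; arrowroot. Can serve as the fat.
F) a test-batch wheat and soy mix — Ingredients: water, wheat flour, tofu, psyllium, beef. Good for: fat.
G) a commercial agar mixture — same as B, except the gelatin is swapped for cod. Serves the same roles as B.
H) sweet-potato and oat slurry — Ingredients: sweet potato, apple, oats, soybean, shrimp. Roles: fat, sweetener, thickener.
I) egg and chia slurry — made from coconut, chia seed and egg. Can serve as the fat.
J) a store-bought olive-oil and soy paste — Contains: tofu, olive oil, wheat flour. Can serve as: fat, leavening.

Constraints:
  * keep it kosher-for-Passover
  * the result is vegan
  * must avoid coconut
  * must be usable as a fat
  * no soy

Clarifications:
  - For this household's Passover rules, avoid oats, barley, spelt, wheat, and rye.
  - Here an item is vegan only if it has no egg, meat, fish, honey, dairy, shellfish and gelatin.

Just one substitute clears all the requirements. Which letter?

A: not usable as a fat; has spelt, so not kosher-for-Passover — out
B: has gelatin, so not vegan — no
C: has tofu, so not soy-free — out
D: no soy, vegan — OK
E: has coconut oil, so not coconut-free — no
F: has wheat flour, so not kosher-for-Passover; has beef, so not vegan (and 1 more) — reject
G: has cod, so not vegan — out
H: has oats, so not kosher-for-Passover; has shrimp, so not vegan (and 1 more) — no
I: has egg, so not vegan; has coconut, so not coconut-free — reject
J: has wheat flour, so not kosher-for-Passover; has tofu, so not soy-free — out

D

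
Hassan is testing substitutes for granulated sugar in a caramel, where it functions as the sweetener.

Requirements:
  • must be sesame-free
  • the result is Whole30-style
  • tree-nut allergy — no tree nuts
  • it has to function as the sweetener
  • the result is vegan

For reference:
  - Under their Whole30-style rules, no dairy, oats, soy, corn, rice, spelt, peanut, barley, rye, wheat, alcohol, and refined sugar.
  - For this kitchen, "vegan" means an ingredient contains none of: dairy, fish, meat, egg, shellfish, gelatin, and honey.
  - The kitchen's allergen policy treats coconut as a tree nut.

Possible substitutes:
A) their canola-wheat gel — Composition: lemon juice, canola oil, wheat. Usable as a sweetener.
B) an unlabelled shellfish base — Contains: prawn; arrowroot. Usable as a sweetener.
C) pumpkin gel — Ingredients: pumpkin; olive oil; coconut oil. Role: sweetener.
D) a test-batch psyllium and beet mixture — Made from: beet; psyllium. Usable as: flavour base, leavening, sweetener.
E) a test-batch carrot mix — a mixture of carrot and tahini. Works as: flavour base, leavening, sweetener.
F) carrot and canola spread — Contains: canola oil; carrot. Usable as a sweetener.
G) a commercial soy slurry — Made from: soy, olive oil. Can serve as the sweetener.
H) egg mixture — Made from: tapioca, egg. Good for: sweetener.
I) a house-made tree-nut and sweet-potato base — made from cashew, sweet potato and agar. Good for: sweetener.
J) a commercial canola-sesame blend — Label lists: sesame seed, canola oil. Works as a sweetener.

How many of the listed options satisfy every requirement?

2

A: has wheat, so not Whole30-style — no
B: has prawn, so not vegan — reject
C: has coconut oil, so not tree-nut-free — no
D: works as a sweetener, vegan, tree-nut-free — keep
E: has tahini, so not sesame-free — reject
F: works as a sweetener, tree-nut-free, vegan — valid
G: has soy, so not Whole30-style — no
H: has egg, so not vegan — out
I: has cashew, so not tree-nut-free — no
J: has sesame seed, so not sesame-free — no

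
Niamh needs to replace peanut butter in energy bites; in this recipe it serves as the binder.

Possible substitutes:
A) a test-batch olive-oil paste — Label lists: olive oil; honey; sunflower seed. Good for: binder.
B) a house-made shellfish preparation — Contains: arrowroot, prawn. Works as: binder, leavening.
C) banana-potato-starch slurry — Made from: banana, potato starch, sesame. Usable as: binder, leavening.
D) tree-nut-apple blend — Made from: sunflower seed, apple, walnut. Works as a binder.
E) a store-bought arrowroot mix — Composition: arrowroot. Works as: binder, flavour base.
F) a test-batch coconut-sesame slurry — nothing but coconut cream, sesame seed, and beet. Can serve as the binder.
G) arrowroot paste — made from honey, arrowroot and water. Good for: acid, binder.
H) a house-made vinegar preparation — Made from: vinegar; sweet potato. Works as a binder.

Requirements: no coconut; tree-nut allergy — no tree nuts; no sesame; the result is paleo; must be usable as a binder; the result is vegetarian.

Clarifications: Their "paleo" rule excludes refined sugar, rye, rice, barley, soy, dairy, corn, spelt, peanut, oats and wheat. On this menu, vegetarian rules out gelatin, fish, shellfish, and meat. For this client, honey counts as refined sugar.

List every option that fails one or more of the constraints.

A, B, C, D, F, G

A: has honey, so not paleo — no
B: has prawn, so not vegetarian — reject
C: has sesame, so not sesame-free — no
D: has walnut, so not tree-nut-free — out
E: nothing on the exclusion list — OK
F: has sesame seed, so not sesame-free; has coconut cream, so not coconut-free — reject
G: has honey, so not paleo — reject
H: paleo, no tree nuts — valid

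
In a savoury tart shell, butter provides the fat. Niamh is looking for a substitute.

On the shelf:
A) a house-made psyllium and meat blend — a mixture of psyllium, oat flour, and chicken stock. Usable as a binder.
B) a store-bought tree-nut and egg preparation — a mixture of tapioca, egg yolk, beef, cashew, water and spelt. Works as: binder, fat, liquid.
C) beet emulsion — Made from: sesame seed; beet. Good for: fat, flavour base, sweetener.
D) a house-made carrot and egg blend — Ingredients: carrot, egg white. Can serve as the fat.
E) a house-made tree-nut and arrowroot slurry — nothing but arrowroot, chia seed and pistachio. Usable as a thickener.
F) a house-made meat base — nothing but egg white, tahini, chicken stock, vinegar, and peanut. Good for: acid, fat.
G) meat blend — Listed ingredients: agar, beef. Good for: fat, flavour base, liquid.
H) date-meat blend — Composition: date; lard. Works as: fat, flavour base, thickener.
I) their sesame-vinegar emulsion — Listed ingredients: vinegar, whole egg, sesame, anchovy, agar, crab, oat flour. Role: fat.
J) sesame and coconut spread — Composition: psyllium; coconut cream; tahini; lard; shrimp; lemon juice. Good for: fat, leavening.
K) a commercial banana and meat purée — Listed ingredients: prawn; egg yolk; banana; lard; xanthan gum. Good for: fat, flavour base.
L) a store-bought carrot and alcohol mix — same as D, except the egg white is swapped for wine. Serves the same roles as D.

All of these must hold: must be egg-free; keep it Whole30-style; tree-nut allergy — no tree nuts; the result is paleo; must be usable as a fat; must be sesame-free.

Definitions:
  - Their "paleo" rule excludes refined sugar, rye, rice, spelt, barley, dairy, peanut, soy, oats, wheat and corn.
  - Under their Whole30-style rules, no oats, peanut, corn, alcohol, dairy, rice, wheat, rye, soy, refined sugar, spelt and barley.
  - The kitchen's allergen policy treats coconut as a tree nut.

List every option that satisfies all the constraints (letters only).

A: not usable as a fat; has oat flour, so not paleo (and 1 more) — reject
B: has spelt, so not paleo; has spelt, so not Whole30-style (and 2 more) — out
C: has sesame seed, so not sesame-free — out
D: has egg white, so not egg-free — no
E: not usable as a fat; has pistachio, so not tree-nut-free — no
F: has peanut, so not paleo; has peanut, so not Whole30-style (and 2 more) — reject
G: only beef and agar; none excluded — keep
H: works as a fat, paleo, no sesame — OK
I: has oat flour, so not paleo; has oat flour, so not Whole30-style (and 2 more) — no
J: has tahini, so not sesame-free; has coconut cream, so not tree-nut-free — reject
K: has egg yolk, so not egg-free — out
L: has wine, so not Whole30-style — no

G, H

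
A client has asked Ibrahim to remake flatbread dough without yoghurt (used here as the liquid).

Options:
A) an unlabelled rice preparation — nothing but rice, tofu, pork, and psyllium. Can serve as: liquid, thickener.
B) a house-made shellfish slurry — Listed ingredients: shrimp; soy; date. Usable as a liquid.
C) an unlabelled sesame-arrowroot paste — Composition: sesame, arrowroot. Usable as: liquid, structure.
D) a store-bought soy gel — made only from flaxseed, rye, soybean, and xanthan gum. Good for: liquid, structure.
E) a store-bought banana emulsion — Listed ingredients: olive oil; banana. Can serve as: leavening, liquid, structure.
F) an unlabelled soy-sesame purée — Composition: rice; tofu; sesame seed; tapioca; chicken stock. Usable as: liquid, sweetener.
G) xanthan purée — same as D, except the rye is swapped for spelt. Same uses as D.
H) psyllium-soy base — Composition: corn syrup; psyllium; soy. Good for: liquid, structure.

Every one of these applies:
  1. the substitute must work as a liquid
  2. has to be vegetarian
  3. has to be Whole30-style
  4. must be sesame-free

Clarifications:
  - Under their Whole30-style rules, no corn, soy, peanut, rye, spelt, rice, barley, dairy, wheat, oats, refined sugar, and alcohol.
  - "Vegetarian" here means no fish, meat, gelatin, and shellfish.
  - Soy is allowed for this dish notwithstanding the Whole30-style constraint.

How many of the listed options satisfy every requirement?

1

A: has rice, so not Whole30-style; has pork, so not vegetarian — reject
B: has shrimp, so not vegetarian — reject
C: has sesame, so not sesame-free — out
D: has rye, so not Whole30-style — reject
E: vegetarian, Whole30-style — valid
F: has rice, so not Whole30-style; has chicken stock, so not vegetarian (and 1 more) — reject
G: has spelt, so not Whole30-style — reject
H: has corn syrup, so not Whole30-style — no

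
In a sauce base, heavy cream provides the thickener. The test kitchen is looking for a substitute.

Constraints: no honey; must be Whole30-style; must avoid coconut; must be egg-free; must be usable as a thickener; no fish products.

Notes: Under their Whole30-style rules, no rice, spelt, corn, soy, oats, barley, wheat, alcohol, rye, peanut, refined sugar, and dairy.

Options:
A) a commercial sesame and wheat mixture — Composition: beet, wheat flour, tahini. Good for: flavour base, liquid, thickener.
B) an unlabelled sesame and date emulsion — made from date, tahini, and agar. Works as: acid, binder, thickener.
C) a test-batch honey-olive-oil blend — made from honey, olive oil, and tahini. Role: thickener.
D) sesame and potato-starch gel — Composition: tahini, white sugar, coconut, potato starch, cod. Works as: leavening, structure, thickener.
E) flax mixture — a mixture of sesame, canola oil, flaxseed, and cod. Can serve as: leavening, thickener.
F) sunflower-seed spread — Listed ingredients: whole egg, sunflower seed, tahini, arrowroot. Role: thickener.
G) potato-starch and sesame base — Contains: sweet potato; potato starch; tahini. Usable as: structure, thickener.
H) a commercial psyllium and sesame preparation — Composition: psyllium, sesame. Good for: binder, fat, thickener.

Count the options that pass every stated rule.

A: has wheat flour, so not Whole30-style — no
B: only tahini, agar and date; none excluded — OK
C: has honey, so not honey-free — out
D: has white sugar, so not Whole30-style; has coconut, so not coconut-free (and 1 more) — out
E: has cod, so not fish-free — reject
F: has whole egg, so not egg-free — no
G: only tahini, potato starch, and sweet potato; none excluded — valid
H: every rule checks out — OK

3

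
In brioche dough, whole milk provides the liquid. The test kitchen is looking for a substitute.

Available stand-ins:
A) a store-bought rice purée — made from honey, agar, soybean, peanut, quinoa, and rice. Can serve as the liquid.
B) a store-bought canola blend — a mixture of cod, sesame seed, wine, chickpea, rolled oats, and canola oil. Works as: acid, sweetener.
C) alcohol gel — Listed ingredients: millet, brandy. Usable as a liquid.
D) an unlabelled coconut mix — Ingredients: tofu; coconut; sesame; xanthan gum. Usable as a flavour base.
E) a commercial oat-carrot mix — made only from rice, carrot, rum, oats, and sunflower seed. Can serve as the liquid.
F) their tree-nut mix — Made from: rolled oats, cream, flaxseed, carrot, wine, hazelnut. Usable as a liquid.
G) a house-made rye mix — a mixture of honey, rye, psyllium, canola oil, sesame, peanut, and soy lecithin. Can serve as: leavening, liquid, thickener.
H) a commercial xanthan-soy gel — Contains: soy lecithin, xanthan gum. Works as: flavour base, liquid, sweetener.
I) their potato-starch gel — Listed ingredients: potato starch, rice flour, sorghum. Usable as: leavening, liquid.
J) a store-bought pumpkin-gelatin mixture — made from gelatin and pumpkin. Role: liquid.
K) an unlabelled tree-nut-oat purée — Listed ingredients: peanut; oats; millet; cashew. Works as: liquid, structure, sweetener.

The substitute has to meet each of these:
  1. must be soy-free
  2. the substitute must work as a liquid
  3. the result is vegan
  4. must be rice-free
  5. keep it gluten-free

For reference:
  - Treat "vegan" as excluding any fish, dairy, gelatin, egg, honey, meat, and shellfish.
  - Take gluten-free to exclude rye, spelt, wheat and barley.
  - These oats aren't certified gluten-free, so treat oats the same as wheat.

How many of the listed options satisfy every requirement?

A: has honey, so not vegan; has soybean, so not soy-free (and 1 more) — reject
B: not usable as a liquid; has cod, so not vegan (and 1 more) — no
C: works as a liquid, no rice, vegan — OK
D: not usable as a liquid; has tofu, so not soy-free — no
E: has oats, so not gluten-free; has rice, so not rice-free — out
F: has cream, so not vegan; has rolled oats, so not gluten-free — no
G: has honey, so not vegan; has rye, so not gluten-free (and 1 more) — no
H: has soy lecithin, so not soy-free — reject
I: has rice flour, so not rice-free — reject
J: has gelatin, so not vegan — reject
K: has oats, so not gluten-free — reject

1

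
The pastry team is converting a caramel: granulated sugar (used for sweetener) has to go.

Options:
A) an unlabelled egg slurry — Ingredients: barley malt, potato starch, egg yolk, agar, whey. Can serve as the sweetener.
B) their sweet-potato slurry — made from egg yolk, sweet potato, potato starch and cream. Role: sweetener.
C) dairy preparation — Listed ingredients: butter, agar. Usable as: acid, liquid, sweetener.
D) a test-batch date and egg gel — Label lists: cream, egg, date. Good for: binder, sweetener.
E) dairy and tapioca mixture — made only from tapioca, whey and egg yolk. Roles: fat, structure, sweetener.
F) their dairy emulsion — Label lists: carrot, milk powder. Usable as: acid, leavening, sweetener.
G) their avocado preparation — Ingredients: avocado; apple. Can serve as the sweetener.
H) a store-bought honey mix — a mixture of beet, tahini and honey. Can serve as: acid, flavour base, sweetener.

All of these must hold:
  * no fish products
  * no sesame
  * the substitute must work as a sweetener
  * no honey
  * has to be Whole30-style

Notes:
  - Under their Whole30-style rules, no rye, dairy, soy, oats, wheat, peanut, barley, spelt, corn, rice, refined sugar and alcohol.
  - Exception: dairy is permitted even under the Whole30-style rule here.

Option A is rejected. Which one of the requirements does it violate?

Whole30-style

usable as a sweetener: satisfied
Whole30-style: has barley malt — fails
honey-free: satisfied
fish-free: satisfied
sesame-free: satisfied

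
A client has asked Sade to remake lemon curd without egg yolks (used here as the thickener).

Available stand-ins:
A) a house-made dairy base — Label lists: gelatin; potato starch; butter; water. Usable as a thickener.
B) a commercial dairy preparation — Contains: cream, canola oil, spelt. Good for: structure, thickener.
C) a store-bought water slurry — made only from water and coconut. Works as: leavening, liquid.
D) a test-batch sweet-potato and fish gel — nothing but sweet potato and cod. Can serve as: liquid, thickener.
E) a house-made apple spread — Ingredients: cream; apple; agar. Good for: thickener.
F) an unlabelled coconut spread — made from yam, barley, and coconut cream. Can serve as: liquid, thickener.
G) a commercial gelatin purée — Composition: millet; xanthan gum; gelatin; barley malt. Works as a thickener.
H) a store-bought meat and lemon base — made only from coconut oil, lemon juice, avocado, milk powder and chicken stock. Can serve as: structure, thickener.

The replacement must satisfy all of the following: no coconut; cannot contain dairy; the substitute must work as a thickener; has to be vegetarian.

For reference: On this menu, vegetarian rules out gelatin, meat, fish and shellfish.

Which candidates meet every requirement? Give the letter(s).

none

A: has gelatin, so not vegetarian; has butter, so not dairy-free — reject
B: has cream, so not dairy-free — out
C: not usable as a thickener; has coconut, so not coconut-free — out
D: has cod, so not vegetarian — reject
E: has cream, so not dairy-free — reject
F: has coconut cream, so not coconut-free — reject
G: has gelatin, so not vegetarian — no
H: has chicken stock, so not vegetarian; has milk powder, so not dairy-free (and 1 more) — reject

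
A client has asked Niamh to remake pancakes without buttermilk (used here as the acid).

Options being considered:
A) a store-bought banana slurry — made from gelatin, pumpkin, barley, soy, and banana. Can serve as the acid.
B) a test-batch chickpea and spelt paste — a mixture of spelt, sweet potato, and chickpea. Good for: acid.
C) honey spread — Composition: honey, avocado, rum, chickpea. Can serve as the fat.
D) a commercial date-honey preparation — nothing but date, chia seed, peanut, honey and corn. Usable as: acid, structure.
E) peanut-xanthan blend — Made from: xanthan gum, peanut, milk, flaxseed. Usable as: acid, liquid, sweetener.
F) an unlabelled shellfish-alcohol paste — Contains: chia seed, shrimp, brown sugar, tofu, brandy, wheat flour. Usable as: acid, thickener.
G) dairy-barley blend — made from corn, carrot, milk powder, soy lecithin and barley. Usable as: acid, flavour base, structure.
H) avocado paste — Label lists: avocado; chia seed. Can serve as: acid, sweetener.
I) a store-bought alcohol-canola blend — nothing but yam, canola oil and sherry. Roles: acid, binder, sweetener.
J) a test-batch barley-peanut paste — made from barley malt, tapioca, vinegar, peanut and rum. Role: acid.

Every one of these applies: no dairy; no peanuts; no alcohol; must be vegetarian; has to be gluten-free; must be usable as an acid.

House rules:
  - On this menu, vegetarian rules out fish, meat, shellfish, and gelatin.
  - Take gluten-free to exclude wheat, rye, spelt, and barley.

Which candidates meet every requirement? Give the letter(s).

A: has gelatin, so not vegetarian; has barley, so not gluten-free — reject
B: has spelt, so not gluten-free — out
C: not usable as an acid; has rum, so not alcohol-free — reject
D: has peanut, so not peanut-free — no
E: has peanut, so not peanut-free; has milk, so not dairy-free — no
F: has shrimp, so not vegetarian; has wheat flour, so not gluten-free (and 1 more) — out
G: has barley, so not gluten-free; has milk powder, so not dairy-free — no
H: only chia seed and avocado; none excluded — valid
I: has sherry, so not alcohol-free — reject
J: has barley malt, so not gluten-free; has rum, so not alcohol-free (and 1 more) — out

H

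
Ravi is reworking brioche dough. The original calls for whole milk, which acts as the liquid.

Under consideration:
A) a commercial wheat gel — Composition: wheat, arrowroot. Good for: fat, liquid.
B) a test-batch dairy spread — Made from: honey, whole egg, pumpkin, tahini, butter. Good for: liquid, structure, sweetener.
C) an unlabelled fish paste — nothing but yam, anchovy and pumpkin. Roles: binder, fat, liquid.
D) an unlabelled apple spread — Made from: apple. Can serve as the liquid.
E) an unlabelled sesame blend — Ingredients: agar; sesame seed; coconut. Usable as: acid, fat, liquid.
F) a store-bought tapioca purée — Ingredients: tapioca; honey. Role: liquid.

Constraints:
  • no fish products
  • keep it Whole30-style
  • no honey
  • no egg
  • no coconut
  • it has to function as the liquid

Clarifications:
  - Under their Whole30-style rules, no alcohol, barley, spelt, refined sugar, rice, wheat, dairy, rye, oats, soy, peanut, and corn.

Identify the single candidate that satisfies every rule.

A: has wheat, so not Whole30-style — reject
B: has butter, so not Whole30-style; has whole egg, so not egg-free (and 1 more) — out
C: has anchovy, so not fish-free — reject
D: works as a liquid, no honey, no coconut — OK
E: has coconut, so not coconut-free — no
F: has honey, so not honey-free — out

D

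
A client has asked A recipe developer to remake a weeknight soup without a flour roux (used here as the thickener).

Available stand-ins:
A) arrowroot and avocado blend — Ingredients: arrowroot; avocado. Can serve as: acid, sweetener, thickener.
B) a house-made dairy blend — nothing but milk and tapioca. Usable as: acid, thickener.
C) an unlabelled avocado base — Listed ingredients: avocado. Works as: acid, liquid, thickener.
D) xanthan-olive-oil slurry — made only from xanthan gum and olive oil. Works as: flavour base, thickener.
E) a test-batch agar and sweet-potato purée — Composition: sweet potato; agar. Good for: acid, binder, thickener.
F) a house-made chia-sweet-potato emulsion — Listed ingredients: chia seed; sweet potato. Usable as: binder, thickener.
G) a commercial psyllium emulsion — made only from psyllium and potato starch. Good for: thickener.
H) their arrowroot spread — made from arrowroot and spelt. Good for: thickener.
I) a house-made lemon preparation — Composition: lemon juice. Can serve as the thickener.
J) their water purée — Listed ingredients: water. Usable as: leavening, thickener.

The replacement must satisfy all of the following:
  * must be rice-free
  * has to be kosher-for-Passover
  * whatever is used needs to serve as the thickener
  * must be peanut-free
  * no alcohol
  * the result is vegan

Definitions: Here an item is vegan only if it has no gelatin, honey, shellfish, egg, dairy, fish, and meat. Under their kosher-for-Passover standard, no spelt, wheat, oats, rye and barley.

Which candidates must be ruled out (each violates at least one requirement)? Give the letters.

B, H

A: nothing on the exclusion list — keep
B: has milk, so not vegan — out
C: works as a thickener, no rice, no peanut — OK
D: works as a thickener, no alcohol, kosher-for-Passover — keep
E: every rule checks out — OK
F: works as a thickener, vegan, no alcohol — valid
G: no rice, vegan — valid
H: has spelt, so not kosher-for-Passover — no
I: no rice, no peanut — OK
J: only water; none excluded — OK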